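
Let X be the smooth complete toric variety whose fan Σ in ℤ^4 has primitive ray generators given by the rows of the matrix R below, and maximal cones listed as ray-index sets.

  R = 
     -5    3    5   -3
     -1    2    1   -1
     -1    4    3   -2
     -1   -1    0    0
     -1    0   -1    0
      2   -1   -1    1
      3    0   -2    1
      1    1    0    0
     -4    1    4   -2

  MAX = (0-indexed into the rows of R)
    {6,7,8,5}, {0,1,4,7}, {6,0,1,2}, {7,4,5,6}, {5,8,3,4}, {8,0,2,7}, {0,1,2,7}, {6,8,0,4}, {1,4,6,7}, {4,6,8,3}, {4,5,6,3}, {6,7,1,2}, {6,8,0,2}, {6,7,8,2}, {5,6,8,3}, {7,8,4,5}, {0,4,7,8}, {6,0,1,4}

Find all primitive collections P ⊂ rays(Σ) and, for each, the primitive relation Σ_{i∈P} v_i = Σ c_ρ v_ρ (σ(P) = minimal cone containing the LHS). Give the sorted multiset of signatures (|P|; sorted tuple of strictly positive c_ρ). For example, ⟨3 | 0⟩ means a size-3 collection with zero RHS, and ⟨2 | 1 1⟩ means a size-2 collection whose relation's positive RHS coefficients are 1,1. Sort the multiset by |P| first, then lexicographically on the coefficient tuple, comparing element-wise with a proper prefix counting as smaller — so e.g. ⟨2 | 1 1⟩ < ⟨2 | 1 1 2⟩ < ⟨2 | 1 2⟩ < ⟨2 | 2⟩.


Σ has 12 primitive collections:

  P = {3,7}:  v_{3} + v_{7} = 0 ; sig = ⟨2 | 0⟩
  P = {1,5}:  v_{1} + v_{5} = v_{7} ; sig = ⟨2 | 1⟩
  P = {1,8}:  v_{1} + v_{8} = v_{0} ; sig = ⟨2 | 1⟩
  P = {0,5}:  v_{0} + v_{5} = v_{7} + v_{8} ; sig = ⟨2 | 1 1⟩
  P = {2,3}:  v_{2} + v_{3} = v_{0} + v_{6} ; sig = ⟨2 | 1 1⟩
  P = {1,3}:  v_{1} + v_{3} = v_{4} + v_{6} + v_{8} ; sig = ⟨2 | 1 1 1⟩
  P = {0,3}:  v_{0} + v_{3} = v_{4} + v_{6} + 2·v_{8} ; sig = ⟨2 | 1 1 2⟩
  P = {2,5}:  v_{2} + v_{5} = v_{6} + 2·v_{7} + v_{8} ; sig = ⟨2 | 1 1 2⟩
  P = {2,4}:  v_{2} + v_{4} = 2·v_{1} ; sig = ⟨2 | 2⟩
  P = {0,6,7}:  v_{0} + v_{6} + v_{7} = v_{2} ; sig = ⟨3 | 1⟩
  P = {4,5,6,8}:  v_{4} + v_{5} + v_{6} + v_{8} = 0 ; sig = ⟨4 | 0⟩
  P = {4,6,7,8}:  v_{4} + v_{6} + v_{7} + v_{8} = v_{1} ; sig = ⟨4 | 1⟩

Hence PRS(X_Σ) =
    ⟨2 | 0⟩
    ⟨2 | 1⟩
    ⟨2 | 1⟩
    ⟨2 | 1 1⟩
    ⟨2 | 1 1⟩
    ⟨2 | 1 1 1⟩
    ⟨2 | 1 1 2⟩
    ⟨2 | 1 1 2⟩
    ⟨2 | 2⟩
    ⟨3 | 1⟩
    ⟨4 | 0⟩
    ⟨4 | 1⟩


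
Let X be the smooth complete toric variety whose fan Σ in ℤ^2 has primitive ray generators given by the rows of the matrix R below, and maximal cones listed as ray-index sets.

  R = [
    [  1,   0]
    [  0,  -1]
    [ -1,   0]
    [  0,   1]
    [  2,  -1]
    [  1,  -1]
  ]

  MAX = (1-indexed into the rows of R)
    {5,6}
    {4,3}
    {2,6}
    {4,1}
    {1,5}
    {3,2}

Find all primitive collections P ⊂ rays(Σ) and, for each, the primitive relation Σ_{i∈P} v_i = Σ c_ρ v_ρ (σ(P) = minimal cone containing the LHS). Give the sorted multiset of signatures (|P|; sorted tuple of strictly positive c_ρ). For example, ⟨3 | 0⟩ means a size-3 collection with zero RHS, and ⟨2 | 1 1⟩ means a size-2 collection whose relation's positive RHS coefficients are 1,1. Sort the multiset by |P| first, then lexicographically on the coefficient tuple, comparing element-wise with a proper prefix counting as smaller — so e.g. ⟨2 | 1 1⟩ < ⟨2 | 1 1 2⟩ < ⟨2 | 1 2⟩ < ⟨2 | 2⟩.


Primitive collections (9):

  • {1,3}:  v_{1} + v_{3} = 0  ⇒ sig = ⟨2 | 0⟩
  • {2,4}:  v_{2} + v_{4} = 0  ⇒ sig = ⟨2 | 0⟩
  • {1,2}:  v_{1} + v_{2} = v_{6}  ⇒ sig = ⟨2 | 1⟩
  • {1,6}:  v_{1} + v_{6} = v_{5}  ⇒ sig = ⟨2 | 1⟩
  • {3,5}:  v_{3} + v_{5} = v_{6}  ⇒ sig = ⟨2 | 1⟩
  • {3,6}:  v_{3} + v_{6} = v_{2}  ⇒ sig = ⟨2 | 1⟩
  • {4,6}:  v_{4} + v_{6} = v_{1}  ⇒ sig = ⟨2 | 1⟩
  • {2,5}:  v_{2} + v_{5} = 2·v_{6}  ⇒ sig = ⟨2 | 2⟩
  • {4,5}:  v_{4} + v_{5} = 2·v_{1}  ⇒ sig = ⟨2 | 2⟩

Hence PRS(X_Σ) =
[⟨2 | 0⟩, ⟨2 | 0⟩, ⟨2 | 1⟩, ⟨2 | 1⟩, ⟨2 | 1⟩, ⟨2 | 1⟩, ⟨2 | 1⟩, ⟨2 | 2⟩, ⟨2 | 2⟩]


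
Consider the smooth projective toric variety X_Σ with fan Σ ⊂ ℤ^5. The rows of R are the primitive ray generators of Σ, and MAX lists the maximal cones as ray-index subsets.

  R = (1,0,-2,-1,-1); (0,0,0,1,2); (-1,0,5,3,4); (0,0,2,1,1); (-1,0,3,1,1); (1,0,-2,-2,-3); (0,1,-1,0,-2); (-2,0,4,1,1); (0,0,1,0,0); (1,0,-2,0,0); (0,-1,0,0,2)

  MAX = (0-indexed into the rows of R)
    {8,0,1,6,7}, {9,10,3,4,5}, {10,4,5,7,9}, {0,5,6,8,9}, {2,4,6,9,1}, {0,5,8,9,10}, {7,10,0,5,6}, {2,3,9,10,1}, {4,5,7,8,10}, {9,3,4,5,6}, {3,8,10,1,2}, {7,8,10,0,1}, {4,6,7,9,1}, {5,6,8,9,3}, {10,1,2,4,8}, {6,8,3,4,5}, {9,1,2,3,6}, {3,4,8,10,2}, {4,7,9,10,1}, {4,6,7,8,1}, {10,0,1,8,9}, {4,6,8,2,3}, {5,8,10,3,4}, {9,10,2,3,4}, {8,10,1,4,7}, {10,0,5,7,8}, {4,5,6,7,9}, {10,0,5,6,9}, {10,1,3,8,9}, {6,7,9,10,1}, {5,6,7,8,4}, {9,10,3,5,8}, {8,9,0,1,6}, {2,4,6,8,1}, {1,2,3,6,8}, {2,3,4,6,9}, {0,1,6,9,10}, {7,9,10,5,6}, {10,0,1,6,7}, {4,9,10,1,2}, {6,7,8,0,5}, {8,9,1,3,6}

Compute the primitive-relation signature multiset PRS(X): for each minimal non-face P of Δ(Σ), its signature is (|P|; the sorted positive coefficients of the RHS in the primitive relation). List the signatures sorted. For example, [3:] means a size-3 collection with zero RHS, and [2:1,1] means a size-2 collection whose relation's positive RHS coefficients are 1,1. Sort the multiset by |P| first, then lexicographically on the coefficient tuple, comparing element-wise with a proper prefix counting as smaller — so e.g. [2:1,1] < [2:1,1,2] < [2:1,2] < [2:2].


Σ has 16 primitive collections:

  P = {0,4}:  v_{0} + v_{4} = v_{8}  ⇒ sig = [2:1]
  P = {1,5}:  v_{1} + v_{5} = v_{0}  ⇒ sig = [2:1]
  P = {2,5}:  v_{2} + v_{5} = v_{3} + v_{8}  ⇒ sig = [2:1,1]
  P = {0,2}:  v_{0} + v_{2} = v_{1} + v_{3} + v_{8}  ⇒ sig = [2:1,1,1]
  P = {0,3}:  v_{0} + v_{3} = 2·v_{8} + v_{9}  ⇒ sig = [2:1,2]
  P = {2,7}:  v_{2} + v_{7} = v_{1} + 3·v_{4}  ⇒ sig = [2:1,3]
  P = {3,7}:  v_{3} + v_{7} = 2·v_{4}  ⇒ sig = [2:2]
  P = {0,7,9}:  v_{0} + v_{7} + v_{9} = 0  ⇒ sig = [3:]
  P = {6,8,10}:  v_{6} + v_{8} + v_{10} = 0  ⇒ sig = [3:]
  P = {1,3,4}:  v_{1} + v_{3} + v_{4} = v_{2}  ⇒ sig = [3:1]
  P = {4,8,9}:  v_{4} + v_{8} + v_{9} = v_{3}  ⇒ sig = [3:1]
  P = {7,8,9}:  v_{7} + v_{8} + v_{9} = v_{4}  ⇒ sig = [3:1]
  P = {3,6,10}:  v_{3} + v_{6} + v_{10} = v_{4} + v_{9}  ⇒ sig = [3:1,1]
  P = {4,6,10}:  v_{4} + v_{6} + v_{10} = v_{7} + v_{9}  ⇒ sig = [3:1,1]
  P = {2,6,10}:  v_{2} + v_{6} + v_{10} = v_{1} + 2·v_{4} + v_{9}  ⇒ sig = [3:1,1,2]
  P = {2,8,9}:  v_{2} + v_{8} + v_{9} = v_{1} + 2·v_{3}  ⇒ sig = [3:1,2]

Hence PRS(X_Σ) =
    [2:1]
    [2:1]
    [2:1,1]
    [2:1,1,1]
    [2:1,2]
    [2:1,3]
    [2:2]
    [3:]
    [3:]
    [3:1]
    [3:1]
    [3:1]
    [3:1,1]
    [3:1,1]
    [3:1,1,2]
    [3:1,2]


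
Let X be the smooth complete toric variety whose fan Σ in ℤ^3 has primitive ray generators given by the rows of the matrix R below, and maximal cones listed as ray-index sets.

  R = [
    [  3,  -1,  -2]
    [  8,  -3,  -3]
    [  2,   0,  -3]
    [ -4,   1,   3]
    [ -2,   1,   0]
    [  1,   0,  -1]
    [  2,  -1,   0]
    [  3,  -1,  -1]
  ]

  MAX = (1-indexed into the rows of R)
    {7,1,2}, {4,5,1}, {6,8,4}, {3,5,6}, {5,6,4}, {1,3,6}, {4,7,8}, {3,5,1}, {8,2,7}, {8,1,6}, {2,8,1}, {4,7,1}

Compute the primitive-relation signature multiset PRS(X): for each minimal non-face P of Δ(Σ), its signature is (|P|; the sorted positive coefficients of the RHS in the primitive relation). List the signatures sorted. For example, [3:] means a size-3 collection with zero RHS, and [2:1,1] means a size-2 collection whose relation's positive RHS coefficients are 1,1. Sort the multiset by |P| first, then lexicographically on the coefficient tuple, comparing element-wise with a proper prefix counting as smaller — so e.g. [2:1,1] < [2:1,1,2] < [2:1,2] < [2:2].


14 collections generate NE(X_Σ); each relation:

  • {5,7}:  v_{5} + v_{7} = 0  ⇒ sig = [2:]
  • {3,4}:  v_{3} + v_{4} = v_{5}  ⇒ sig = [2:1]
  • {5,8}:  v_{5} + v_{8} = v_{6}  ⇒ sig = [2:1]
  • {6,7}:  v_{6} + v_{7} = v_{8}  ⇒ sig = [2:1]
  • {2,5}:  v_{2} + v_{5} = v_{1} + v_{8}  ⇒ sig = [2:1,1]
  • {3,7}:  v_{3} + v_{7} = v_{1} + v_{6}  ⇒ sig = [2:1,1]
  • {2,3}:  v_{2} + v_{3} = 2·v_{1} + v_{6} + v_{8}  ⇒ sig = [2:1,1,2]
  • {2,6}:  v_{2} + v_{6} = v_{1} + 2·v_{8}  ⇒ sig = [2:1,2]
  • {3,8}:  v_{3} + v_{8} = v_{1} + 2·v_{6}  ⇒ sig = [2:1,2]
  • {2,4}:  v_{2} + v_{4} = 2·v_{7}  ⇒ sig = [2:2]
  • {1,4,6}:  v_{1} + v_{4} + v_{6} = 0  ⇒ sig = [3:]
  • {1,4,8}:  v_{1} + v_{4} + v_{8} = v_{7}  ⇒ sig = [3:1]
  • {1,5,6}:  v_{1} + v_{5} + v_{6} = v_{3}  ⇒ sig = [3:1]
  • {1,7,8}:  v_{1} + v_{7} + v_{8} = v_{2}  ⇒ sig = [3:1]

so the primitive-relation signature multiset is
{ [2:],  [2:1] ×3,  [2:1,1] ×2,  [2:1,1,2],  [2:1,2] ×2,  [2:2],  [3:],  [3:1] ×3 }


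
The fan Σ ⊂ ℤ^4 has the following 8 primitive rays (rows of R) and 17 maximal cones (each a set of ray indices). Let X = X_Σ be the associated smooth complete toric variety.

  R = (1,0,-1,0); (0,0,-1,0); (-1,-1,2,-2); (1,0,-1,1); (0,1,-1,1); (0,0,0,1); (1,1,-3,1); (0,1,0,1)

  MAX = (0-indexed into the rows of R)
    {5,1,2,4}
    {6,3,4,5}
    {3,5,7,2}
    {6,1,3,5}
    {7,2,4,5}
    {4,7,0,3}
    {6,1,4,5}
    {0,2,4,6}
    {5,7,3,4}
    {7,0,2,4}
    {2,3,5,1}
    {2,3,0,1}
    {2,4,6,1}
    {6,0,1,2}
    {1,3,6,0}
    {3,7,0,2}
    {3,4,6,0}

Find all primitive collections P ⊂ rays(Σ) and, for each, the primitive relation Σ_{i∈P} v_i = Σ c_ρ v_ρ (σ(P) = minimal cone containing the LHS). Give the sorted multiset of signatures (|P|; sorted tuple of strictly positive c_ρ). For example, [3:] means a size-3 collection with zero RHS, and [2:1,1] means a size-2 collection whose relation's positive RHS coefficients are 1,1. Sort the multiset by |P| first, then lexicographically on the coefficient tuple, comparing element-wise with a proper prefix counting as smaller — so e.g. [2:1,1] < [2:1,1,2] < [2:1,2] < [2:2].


Σ has 8 primitive collections:

  {0,5}:  v_{0} + v_{5} = v_{3}  →  sig = [2:1]
  {1,7}:  v_{1} + v_{7} = v_{4}  →  sig = [2:1]
  {6,7}:  v_{6} + v_{7} = v_{0} + 2·v_{4}  →  sig = [2:1,2]
  {2,3,4}:  v_{2} + v_{3} + v_{4} = 0  →  sig = [3:]
  {0,1,4}:  v_{0} + v_{1} + v_{4} = v_{6}  →  sig = [3:1]
  {2,5,6}:  v_{2} + v_{5} + v_{6} = v_{1}  →  sig = [3:1]
  {1,3,4}:  v_{1} + v_{3} + v_{4} = v_{5} + v_{6}  →  sig = [3:1,1]
  {2,3,6}:  v_{2} + v_{3} + v_{6} = v_{0} + v_{1}  →  sig = [3:1,1]

so the primitive-relation signature multiset is
{ [2:1] ×2,  [2:1,2],  [3:],  [3:1] ×2,  [3:1,1] ×2 }


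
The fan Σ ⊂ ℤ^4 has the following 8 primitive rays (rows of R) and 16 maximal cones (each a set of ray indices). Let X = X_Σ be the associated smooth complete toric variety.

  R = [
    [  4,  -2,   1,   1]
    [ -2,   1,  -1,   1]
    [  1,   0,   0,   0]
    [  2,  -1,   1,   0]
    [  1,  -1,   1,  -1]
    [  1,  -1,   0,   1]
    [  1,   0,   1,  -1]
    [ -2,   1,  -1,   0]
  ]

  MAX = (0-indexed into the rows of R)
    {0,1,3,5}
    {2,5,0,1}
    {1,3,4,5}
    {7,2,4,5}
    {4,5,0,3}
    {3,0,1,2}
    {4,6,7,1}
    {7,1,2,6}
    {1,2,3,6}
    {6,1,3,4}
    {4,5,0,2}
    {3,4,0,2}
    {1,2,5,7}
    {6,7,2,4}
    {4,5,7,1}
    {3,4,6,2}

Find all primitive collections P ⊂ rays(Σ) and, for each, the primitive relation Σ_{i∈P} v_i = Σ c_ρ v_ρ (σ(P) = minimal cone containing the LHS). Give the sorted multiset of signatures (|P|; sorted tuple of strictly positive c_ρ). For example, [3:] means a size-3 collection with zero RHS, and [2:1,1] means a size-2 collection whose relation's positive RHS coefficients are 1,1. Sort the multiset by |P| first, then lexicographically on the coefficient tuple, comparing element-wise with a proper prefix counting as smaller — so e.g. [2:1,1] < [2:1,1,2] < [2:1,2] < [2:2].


Minimal non-faces — 7 found among 8 rays, 16 max cones:

  • {3,7}:  v_{3} + v_{7} = 0  →  sig = [2:]
  • {5,6}:  v_{5} + v_{6} = v_{3}  →  sig = [2:1]
  • {0,7}:  v_{0} + v_{7} = v_{2} + v_{5}  →  sig = [2:1,1]
  • {0,6}:  v_{0} + v_{6} = v_{2} + 2·v_{3}  →  sig = [2:1,2]
  • {1,2,4}:  v_{1} + v_{2} + v_{4} = 0  →  sig = [3:]
  • {2,3,5}:  v_{2} + v_{3} + v_{5} = v_{0}  →  sig = [3:1]
  • {0,1,4}:  v_{0} + v_{1} + v_{4} = v_{3} + v_{5}  →  sig = [3:1,1]

Sorted signature multiset PRS(X):
[[2:], [2:1], [2:1,1], [2:1,2], [3:], [3:1], [3:1,1]]


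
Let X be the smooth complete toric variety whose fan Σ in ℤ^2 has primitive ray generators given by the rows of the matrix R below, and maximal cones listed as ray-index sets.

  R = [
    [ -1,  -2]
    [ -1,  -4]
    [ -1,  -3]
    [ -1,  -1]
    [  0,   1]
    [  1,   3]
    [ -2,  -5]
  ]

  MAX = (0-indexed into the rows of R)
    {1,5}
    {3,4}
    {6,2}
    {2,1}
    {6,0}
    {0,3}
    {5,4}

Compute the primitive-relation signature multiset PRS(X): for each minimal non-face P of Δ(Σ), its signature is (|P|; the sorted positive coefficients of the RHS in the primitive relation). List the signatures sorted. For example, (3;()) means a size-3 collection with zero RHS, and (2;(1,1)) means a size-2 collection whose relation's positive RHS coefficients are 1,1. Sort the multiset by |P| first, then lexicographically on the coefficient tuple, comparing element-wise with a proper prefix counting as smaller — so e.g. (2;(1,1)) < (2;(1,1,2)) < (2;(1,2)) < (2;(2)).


Δ(Σ) — 7 vertices, 14 min non-faces:

  P = {2,5}:  v_{2} + v_{5} = 0 — sig = (2;())
  P = {0,2}:  v_{0} + v_{2} = v_{6} — sig = (2;(1))
  P = {0,4}:  v_{0} + v_{4} = v_{3} — sig = (2;(1))
  P = {0,5}:  v_{0} + v_{5} = v_{4} — sig = (2;(1))
  P = {1,3}:  v_{1} + v_{3} = v_{6} — sig = (2;(1))
  P = {1,4}:  v_{1} + v_{4} = v_{2} — sig = (2;(1))
  P = {2,4}:  v_{2} + v_{4} = v_{0} — sig = (2;(1))
  P = {5,6}:  v_{5} + v_{6} = v_{0} — sig = (2;(1))
  P = {0,1}:  v_{0} + v_{1} = 2·v_{2} — sig = (2;(2))
  P = {2,3}:  v_{2} + v_{3} = 2·v_{0} — sig = (2;(2))
  P = {3,5}:  v_{3} + v_{5} = 2·v_{4} — sig = (2;(2))
  P = {4,6}:  v_{4} + v_{6} = 2·v_{0} — sig = (2;(2))
  P = {1,6}:  v_{1} + v_{6} = 3·v_{2} — sig = (2;(3))
  P = {3,6}:  v_{3} + v_{6} = 3·v_{0} — sig = (2;(3))

so the primitive-relation signature multiset is
    |P|=2: 14 collections, coeffs (), (1), (1), (1), (1), (1), (1), (1), (2), (2), (2), (2), (3), (3)


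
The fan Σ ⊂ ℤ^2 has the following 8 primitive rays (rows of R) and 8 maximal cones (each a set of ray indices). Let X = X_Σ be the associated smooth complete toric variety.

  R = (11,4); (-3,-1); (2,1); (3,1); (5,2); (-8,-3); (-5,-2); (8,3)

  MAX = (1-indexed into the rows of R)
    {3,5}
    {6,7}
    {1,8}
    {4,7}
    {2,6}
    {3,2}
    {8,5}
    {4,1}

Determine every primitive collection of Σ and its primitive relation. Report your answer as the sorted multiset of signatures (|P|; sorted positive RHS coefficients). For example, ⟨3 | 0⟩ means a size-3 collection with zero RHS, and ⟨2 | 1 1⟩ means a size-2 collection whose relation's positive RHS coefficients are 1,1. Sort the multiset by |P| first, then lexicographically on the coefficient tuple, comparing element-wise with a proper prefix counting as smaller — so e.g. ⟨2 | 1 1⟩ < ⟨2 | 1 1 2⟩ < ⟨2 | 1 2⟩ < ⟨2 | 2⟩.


Primitive collections (20):

  • {2,4}:  v_{2} + v_{4} = 0  ⇒ sig = ⟨2 | 0⟩
  • {5,7}:  v_{5} + v_{7} = 0  ⇒ sig = ⟨2 | 0⟩
  • {6,8}:  v_{6} + v_{8} = 0  ⇒ sig = ⟨2 | 0⟩
  • {1,2}:  v_{1} + v_{2} = v_{8}  ⇒ sig = ⟨2 | 1⟩
  • {1,6}:  v_{1} + v_{6} = v_{4}  ⇒ sig = ⟨2 | 1⟩
  • {2,5}:  v_{2} + v_{5} = v_{3}  ⇒ sig = ⟨2 | 1⟩
  • {2,7}:  v_{2} + v_{7} = v_{6}  ⇒ sig = ⟨2 | 1⟩
  • {2,8}:  v_{2} + v_{8} = v_{5}  ⇒ sig = ⟨2 | 1⟩
  • {3,4}:  v_{3} + v_{4} = v_{5}  ⇒ sig = ⟨2 | 1⟩
  • {3,7}:  v_{3} + v_{7} = v_{2}  ⇒ sig = ⟨2 | 1⟩
  • {4,5}:  v_{4} + v_{5} = v_{8}  ⇒ sig = ⟨2 | 1⟩
  • {4,6}:  v_{4} + v_{6} = v_{7}  ⇒ sig = ⟨2 | 1⟩
  • {4,8}:  v_{4} + v_{8} = v_{1}  ⇒ sig = ⟨2 | 1⟩
  • {5,6}:  v_{5} + v_{6} = v_{2}  ⇒ sig = ⟨2 | 1⟩
  • {7,8}:  v_{7} + v_{8} = v_{4}  ⇒ sig = ⟨2 | 1⟩
  • {1,3}:  v_{1} + v_{3} = v_{5} + v_{8}  ⇒ sig = ⟨2 | 1 1⟩
  • {1,5}:  v_{1} + v_{5} = 2·v_{8}  ⇒ sig = ⟨2 | 2⟩
  • {1,7}:  v_{1} + v_{7} = 2·v_{4}  ⇒ sig = ⟨2 | 2⟩
  • {3,6}:  v_{3} + v_{6} = 2·v_{2}  ⇒ sig = ⟨2 | 2⟩
  • {3,8}:  v_{3} + v_{8} = 2·v_{5}  ⇒ sig = ⟨2 | 2⟩

Signatures (|P|; sorted positive RHS coefficients), sorted:
{ ⟨2 | 0⟩ ×3,  ⟨2 | 1⟩ ×12,  ⟨2 | 1 1⟩,  ⟨2 | 2⟩ ×4 }


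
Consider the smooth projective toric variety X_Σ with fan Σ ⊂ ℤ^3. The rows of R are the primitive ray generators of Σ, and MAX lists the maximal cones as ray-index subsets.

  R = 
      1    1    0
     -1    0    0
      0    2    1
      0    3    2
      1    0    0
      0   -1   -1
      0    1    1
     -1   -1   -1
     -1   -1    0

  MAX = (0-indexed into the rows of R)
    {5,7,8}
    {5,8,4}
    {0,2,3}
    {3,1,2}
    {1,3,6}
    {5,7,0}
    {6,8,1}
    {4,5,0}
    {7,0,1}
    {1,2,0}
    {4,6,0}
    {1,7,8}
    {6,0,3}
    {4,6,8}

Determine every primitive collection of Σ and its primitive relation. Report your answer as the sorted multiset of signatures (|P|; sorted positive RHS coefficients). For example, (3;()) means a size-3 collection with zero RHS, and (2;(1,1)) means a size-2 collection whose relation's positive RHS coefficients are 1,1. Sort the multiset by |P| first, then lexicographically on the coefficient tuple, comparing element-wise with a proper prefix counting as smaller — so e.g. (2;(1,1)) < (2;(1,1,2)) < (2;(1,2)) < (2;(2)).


17 collections generate NE(X_Σ); each relation:

  {0,8}:  v_{0} + v_{8} = 0 — sig = (2;())
  {1,4}:  v_{1} + v_{4} = 0 — sig = (2;())
  {5,6}:  v_{5} + v_{6} = 0 — sig = (2;())
  {1,5}:  v_{1} + v_{5} = v_{7} — sig = (2;(1))
  {2,6}:  v_{2} + v_{6} = v_{3} — sig = (2;(1))
  {3,5}:  v_{3} + v_{5} = v_{2} — sig = (2;(1))
  {4,7}:  v_{4} + v_{7} = v_{5} — sig = (2;(1))
  {6,7}:  v_{6} + v_{7} = v_{1} — sig = (2;(1))
  {2,4}:  v_{2} + v_{4} = v_{0} + v_{6} — sig = (2;(1,1))
  {2,5}:  v_{2} + v_{5} = v_{0} + v_{1} — sig = (2;(1,1))
  {2,8}:  v_{2} + v_{8} = v_{1} + v_{6} — sig = (2;(1,1))
  {3,7}:  v_{3} + v_{7} = v_{1} + v_{2} — sig = (2;(1,1))
  {2,7}:  v_{2} + v_{7} = v_{0} + 2·v_{1} — sig = (2;(1,2))
  {3,4}:  v_{3} + v_{4} = v_{0} + 2·v_{6} — sig = (2;(1,2))
  {3,8}:  v_{3} + v_{8} = v_{1} + 2·v_{6} — sig = (2;(1,2))
  {0,1,6}:  v_{0} + v_{1} + v_{6} = v_{2} — sig = (3;(1))
  {0,1,3}:  v_{0} + v_{1} + v_{3} = 2·v_{2} — sig = (3;(2))

Sorted signature multiset PRS(X):
{ (2;()) ×3,  (2;(1)) ×5,  (2;(1,1)) ×4,  (2;(1,2)) ×3,  (3;(1)),  (3;(2)) }


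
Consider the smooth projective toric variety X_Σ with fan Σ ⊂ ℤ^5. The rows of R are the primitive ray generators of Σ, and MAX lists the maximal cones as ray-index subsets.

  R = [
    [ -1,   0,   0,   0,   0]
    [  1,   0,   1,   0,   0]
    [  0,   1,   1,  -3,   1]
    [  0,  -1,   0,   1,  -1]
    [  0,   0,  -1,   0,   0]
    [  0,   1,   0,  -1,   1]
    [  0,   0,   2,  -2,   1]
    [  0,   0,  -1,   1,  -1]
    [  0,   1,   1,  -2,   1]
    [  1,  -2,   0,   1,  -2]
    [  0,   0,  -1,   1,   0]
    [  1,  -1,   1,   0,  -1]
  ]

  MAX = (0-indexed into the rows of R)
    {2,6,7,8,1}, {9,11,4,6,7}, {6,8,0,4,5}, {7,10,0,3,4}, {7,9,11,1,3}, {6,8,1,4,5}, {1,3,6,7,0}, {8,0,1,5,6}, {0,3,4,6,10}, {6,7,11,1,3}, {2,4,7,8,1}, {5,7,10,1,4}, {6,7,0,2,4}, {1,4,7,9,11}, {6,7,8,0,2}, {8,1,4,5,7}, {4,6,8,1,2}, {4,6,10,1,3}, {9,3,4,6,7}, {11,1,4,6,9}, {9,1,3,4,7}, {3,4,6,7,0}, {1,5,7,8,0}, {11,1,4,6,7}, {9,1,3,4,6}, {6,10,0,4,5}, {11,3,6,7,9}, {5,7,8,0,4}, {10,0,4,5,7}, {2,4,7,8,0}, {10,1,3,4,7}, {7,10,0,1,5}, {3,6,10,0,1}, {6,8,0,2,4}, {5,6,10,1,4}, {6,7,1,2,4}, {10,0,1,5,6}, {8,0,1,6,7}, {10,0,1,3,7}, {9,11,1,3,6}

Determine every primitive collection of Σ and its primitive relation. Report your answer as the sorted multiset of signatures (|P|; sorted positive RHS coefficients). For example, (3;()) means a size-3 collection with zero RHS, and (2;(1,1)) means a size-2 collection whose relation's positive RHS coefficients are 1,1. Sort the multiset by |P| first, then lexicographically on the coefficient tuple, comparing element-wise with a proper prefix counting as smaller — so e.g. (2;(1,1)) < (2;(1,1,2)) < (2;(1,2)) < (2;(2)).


Σ has 24 primitive collections:

  {3,5}:  v_{3} + v_{5} = 0 ; sig = (2;())
  {8,10}:  v_{8} + v_{10} = v_{5} ; sig = (2;(1))
  {2,10}:  v_{2} + v_{10} = v_{4} + v_{8} ; sig = (2;(1,1))
  {3,8}:  v_{3} + v_{8} = v_{6} + v_{7} ; sig = (2;(1,1))
  {5,9}:  v_{5} + v_{9} = v_{4} + v_{11} ; sig = (2;(1,1))
  {0,11}:  v_{0} + v_{11} = v_{3} + v_{6} + v_{7} ; sig = (2;(1,1,1))
  {10,11}:  v_{10} + v_{11} = v_{1} + v_{3} + v_{4} ; sig = (2;(1,1,1))
  {5,11}:  v_{5} + v_{11} = v_{1} + v_{4} + v_{6} + v_{7} ; sig = (2;(1,1,1,1))
  {8,9}:  v_{8} + v_{9} = v_{4} + v_{6} + v_{7} + v_{11} ; sig = (2;(1,1,1,1))
  {0,9}:  v_{0} + v_{9} = 2·v_{3} + v_{4} + v_{6} + v_{7} ; sig = (2;(1,1,1,2))
  {8,11}:  v_{8} + v_{11} = v_{1} + v_{4} + 2·v_{6} + 2·v_{7} ; sig = (2;(1,1,2,2))
  {2,5}:  v_{2} + v_{5} = v_{4} + 2·v_{8} ; sig = (2;(1,2))
  {2,3}:  v_{2} + v_{3} = v_{4} + 2·v_{6} + 2·v_{7} ; sig = (2;(1,2,2))
  {9,10}:  v_{9} + v_{10} = v_{1} + 2·v_{3} + 2·v_{4} ; sig = (2;(1,2,2))
  {2,9}:  v_{2} + v_{9} = 2·v_{4} + 2·v_{6} + 2·v_{7} + v_{11} ; sig = (2;(1,2,2,2))
  {2,11}:  v_{2} + v_{11} = v_{1} + 2·v_{4} + 3·v_{6} + 3·v_{7} ; sig = (2;(1,2,3,3))
  {0,1,4}:  v_{0} + v_{1} + v_{4} = 0 ; sig = (3;())
  {6,7,10}:  v_{6} + v_{7} + v_{10} = 0 ; sig = (3;())
  {3,4,11}:  v_{3} + v_{4} + v_{11} = v_{9} ; sig = (3;(1))
  {5,6,7}:  v_{5} + v_{6} + v_{7} = v_{8} ; sig = (3;(1))
  {0,1,2}:  v_{0} + v_{1} + v_{2} = v_{6} + v_{7} + v_{8} ; sig = (3;(1,1,1))
  {4,6,7,8}:  v_{4} + v_{6} + v_{7} + v_{8} = v_{2} ; sig = (4;(1))
  {1,6,7,9}:  v_{1} + v_{6} + v_{7} + v_{9} = 2·v_{11} ; sig = (4;(2))
  {1,3,4,6,7}:  v_{1} + v_{3} + v_{4} + v_{6} + v_{7} = v_{11} ; sig = (5;(1))

Signatures (|P|; sorted positive RHS coefficients), sorted:
    |P|=2: 16 collections, coeffs (), (1), (1,1), (1,1), (1,1), (1,1,1), (1,1,1), (1,1,1,1), (1,1,1,1), (1,1,1,2), (1,1,2,2), (1,2), (1,2,2), (1,2,2), (1,2,2,2), (1,2,3,3)
    |P|=3: 5 collections, coeffs (), (), (1), (1), (1,1,1)
    |P|=4: 2 collections, coeffs (1), (2)
    |P|=5: 1 collection, coeffs (1)


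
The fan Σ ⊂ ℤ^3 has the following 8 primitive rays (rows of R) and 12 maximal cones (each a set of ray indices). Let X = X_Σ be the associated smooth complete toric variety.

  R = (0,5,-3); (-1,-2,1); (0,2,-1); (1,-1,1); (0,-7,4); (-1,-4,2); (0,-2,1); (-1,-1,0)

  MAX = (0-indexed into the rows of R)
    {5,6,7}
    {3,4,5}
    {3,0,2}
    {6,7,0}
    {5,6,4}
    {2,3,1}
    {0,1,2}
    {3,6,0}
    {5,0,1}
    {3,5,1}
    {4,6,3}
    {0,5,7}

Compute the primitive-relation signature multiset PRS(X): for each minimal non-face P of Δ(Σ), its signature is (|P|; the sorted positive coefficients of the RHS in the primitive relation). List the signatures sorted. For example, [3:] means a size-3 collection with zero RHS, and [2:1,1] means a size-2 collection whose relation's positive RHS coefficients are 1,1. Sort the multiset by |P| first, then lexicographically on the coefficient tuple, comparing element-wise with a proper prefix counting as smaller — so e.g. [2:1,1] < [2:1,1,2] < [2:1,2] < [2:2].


Minimal non-faces — 14 found among 8 rays, 12 max cones:

  {2,6}:  v_{2} + v_{6} = 0  so sig = [2:]
  {0,4}:  v_{0} + v_{4} = v_{6}  so sig = [2:1]
  {1,6}:  v_{1} + v_{6} = v_{5}  so sig = [2:1]
  {2,5}:  v_{2} + v_{5} = v_{1}  so sig = [2:1]
  {3,7}:  v_{3} + v_{7} = v_{6}  so sig = [2:1]
  {2,4}:  v_{2} + v_{4} = v_{3} + v_{5}  so sig = [2:1,1]
  {2,7}:  v_{2} + v_{7} = v_{0} + v_{5}  so sig = [2:1,1]
  {1,4}:  v_{1} + v_{4} = v_{3} + 2·v_{5}  so sig = [2:1,2]
  {1,7}:  v_{1} + v_{7} = v_{0} + 2·v_{5}  so sig = [2:1,2]
  {4,7}:  v_{4} + v_{7} = v_{5} + 2·v_{6}  so sig = [2:1,2]
  {0,3,5}:  v_{0} + v_{3} + v_{5} = 0  so sig = [3:]
  {0,1,3}:  v_{0} + v_{1} + v_{3} = v_{2}  so sig = [3:1]
  {0,5,6}:  v_{0} + v_{5} + v_{6} = v_{7}  so sig = [3:1]
  {3,5,6}:  v_{3} + v_{5} + v_{6} = v_{4}  so sig = [3:1]

Signatures (|P|; sorted positive RHS coefficients), sorted:
{ [2:],  [2:1] ×4,  [2:1,1] ×2,  [2:1,2] ×3,  [3:],  [3:1] ×3 }


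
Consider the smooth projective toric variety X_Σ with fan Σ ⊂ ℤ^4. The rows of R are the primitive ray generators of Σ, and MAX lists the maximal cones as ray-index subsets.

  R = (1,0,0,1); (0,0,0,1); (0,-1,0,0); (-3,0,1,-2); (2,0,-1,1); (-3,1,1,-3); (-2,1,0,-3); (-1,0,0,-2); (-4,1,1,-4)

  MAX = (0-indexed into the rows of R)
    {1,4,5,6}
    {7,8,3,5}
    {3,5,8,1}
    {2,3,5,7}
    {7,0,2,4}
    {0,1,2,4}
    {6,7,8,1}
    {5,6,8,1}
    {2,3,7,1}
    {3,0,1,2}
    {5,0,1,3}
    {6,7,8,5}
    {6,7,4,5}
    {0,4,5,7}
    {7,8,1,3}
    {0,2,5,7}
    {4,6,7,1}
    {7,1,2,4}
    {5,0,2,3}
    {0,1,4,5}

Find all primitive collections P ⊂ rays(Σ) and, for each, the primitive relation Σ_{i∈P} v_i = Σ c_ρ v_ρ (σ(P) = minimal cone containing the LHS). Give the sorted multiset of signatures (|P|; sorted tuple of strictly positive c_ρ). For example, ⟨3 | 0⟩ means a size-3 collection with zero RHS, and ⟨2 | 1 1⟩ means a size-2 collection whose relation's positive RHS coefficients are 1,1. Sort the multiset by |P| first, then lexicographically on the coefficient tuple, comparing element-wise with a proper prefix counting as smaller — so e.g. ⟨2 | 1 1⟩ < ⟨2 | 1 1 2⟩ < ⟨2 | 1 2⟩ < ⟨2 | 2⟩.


12 collections generate NE(X_Σ); each relation:

  P = {0,8}:  v_{0} + v_{8} = v_{5}  ⟹  sig = ⟨2 | 1⟩
  P = {4,8}:  v_{4} + v_{8} = v_{6}  ⟹  sig = ⟨2 | 1⟩
  P = {0,6}:  v_{0} + v_{6} = v_{4} + v_{5}  ⟹  sig = ⟨2 | 1 1⟩
  P = {2,8}:  v_{2} + v_{8} = v_{3} + v_{7}  ⟹  sig = ⟨2 | 1 1⟩
  P = {3,4}:  v_{3} + v_{4} = v_{1} + v_{7}  ⟹  sig = ⟨2 | 1 1⟩
  P = {3,6}:  v_{3} + v_{6} = v_{1} + v_{7} + v_{8}  ⟹  sig = ⟨2 | 1 1 1⟩
  P = {2,6}:  v_{2} + v_{6} = v_{1} + 2·v_{7}  ⟹  sig = ⟨2 | 1 2⟩
  P = {0,1,7}:  v_{0} + v_{1} + v_{7} = 0  ⟹  sig = ⟨3 | 0⟩
  P = {1,2,5}:  v_{1} + v_{2} + v_{5} = v_{3}  ⟹  sig = ⟨3 | 1⟩
  P = {1,5,7}:  v_{1} + v_{5} + v_{7} = v_{8}  ⟹  sig = ⟨3 | 1⟩
  P = {2,4,5}:  v_{2} + v_{4} + v_{5} = v_{7}  ⟹  sig = ⟨3 | 1⟩
  P = {0,3,7}:  v_{0} + v_{3} + v_{7} = v_{2} + v_{5}  ⟹  sig = ⟨3 | 1 1⟩

Sorted signature multiset PRS(X):
    |P|=2: 7 collections, coeffs (1), (1), (1,1), (1,1), (1,1), (1,1,1), (1,2)
    |P|=3: 5 collections, coeffs (), (1), (1), (1), (1,1)


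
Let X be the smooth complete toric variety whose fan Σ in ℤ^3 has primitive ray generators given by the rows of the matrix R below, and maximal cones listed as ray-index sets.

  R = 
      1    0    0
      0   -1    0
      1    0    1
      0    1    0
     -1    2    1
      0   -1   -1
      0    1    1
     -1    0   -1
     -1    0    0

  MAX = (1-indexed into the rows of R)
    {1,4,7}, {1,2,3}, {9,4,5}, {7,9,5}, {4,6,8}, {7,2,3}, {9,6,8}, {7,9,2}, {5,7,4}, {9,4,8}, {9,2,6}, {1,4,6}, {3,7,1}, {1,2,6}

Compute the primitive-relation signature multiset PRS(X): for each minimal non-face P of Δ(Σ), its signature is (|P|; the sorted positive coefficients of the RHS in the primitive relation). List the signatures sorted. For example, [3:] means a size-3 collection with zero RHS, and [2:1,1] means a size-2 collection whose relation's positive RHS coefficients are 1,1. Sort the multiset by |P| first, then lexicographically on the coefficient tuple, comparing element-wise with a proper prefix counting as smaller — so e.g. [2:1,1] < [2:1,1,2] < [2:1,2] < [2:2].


Primitive collections (18):

  P = {1,9}:  v_{1} + v_{9} = 0  ⇒ sig = [2:]
  P = {2,4}:  v_{2} + v_{4} = 0  ⇒ sig = [2:]
  P = {3,8}:  v_{3} + v_{8} = 0  ⇒ sig = [2:]
  P = {6,7}:  v_{6} + v_{7} = 0  ⇒ sig = [2:]
  P = {1,5}:  v_{1} + v_{5} = v_{4} + v_{7}  ⇒ sig = [2:1,1]
  P = {1,8}:  v_{1} + v_{8} = v_{4} + v_{6}  ⇒ sig = [2:1,1]
  P = {2,5}:  v_{2} + v_{5} = v_{7} + v_{9}  ⇒ sig = [2:1,1]
  P = {2,8}:  v_{2} + v_{8} = v_{6} + v_{9}  ⇒ sig = [2:1,1]
  P = {3,4}:  v_{3} + v_{4} = v_{1} + v_{7}  ⇒ sig = [2:1,1]
  P = {3,6}:  v_{3} + v_{6} = v_{1} + v_{2}  ⇒ sig = [2:1,1]
  P = {3,9}:  v_{3} + v_{9} = v_{2} + v_{7}  ⇒ sig = [2:1,1]
  P = {5,6}:  v_{5} + v_{6} = v_{4} + v_{9}  ⇒ sig = [2:1,1]
  P = {7,8}:  v_{7} + v_{8} = v_{4} + v_{9}  ⇒ sig = [2:1,1]
  P = {3,5}:  v_{3} + v_{5} = 2·v_{7}  ⇒ sig = [2:2]
  P = {5,8}:  v_{5} + v_{8} = 2·v_{4} + 2·v_{9}  ⇒ sig = [2:2,2]
  P = {1,2,7}:  v_{1} + v_{2} + v_{7} = v_{3}  ⇒ sig = [3:1]
  P = {4,6,9}:  v_{4} + v_{6} + v_{9} = v_{8}  ⇒ sig = [3:1]
  P = {4,7,9}:  v_{4} + v_{7} + v_{9} = v_{5}  ⇒ sig = [3:1]

Sorted signature multiset PRS(X):
[[2:], [2:], [2:], [2:], [2:1,1], [2:1,1], [2:1,1], [2:1,1], [2:1,1], [2:1,1], [2:1,1], [2:1,1], [2:1,1], [2:2], [2:2,2], [3:1], [3:1], [3:1]]


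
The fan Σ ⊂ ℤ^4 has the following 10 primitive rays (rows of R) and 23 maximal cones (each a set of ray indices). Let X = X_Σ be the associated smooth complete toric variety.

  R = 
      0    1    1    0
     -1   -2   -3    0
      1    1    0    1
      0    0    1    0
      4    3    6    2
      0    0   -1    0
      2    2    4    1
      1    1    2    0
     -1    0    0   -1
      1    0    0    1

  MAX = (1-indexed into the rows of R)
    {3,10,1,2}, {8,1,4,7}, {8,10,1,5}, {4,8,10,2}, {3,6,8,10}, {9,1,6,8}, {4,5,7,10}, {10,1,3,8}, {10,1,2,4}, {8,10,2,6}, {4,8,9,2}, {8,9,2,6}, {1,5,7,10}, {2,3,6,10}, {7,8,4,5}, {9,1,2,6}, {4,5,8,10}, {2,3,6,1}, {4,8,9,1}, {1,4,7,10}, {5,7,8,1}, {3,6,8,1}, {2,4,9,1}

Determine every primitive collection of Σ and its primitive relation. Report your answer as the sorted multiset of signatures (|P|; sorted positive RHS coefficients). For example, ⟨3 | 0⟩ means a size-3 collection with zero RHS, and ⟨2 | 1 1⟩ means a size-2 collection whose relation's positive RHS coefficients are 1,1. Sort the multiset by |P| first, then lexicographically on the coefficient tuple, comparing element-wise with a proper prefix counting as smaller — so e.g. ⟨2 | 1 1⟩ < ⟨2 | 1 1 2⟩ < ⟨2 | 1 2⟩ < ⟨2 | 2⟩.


|primitive collections| = 18. Relations:

  {4,6}:  v_{4} + v_{6} = 0 — sig = ⟨2 | 0⟩
  {9,10}:  v_{9} + v_{10} = 0 — sig = ⟨2 | 0⟩
  {2,7}:  v_{2} + v_{7} = v_{4} + v_{10} — sig = ⟨2 | 1 1⟩
  {3,4}:  v_{3} + v_{4} = v_{1} + v_{10} — sig = ⟨2 | 1 1⟩
  {3,9}:  v_{3} + v_{9} = v_{1} + v_{6} — sig = ⟨2 | 1 1⟩
  {5,9}:  v_{5} + v_{9} = v_{7} + v_{8} — sig = ⟨2 | 1 1⟩
  {6,7}:  v_{6} + v_{7} = v_{1} + v_{8} + v_{10} — sig = ⟨2 | 1 1 1⟩
  {7,9}:  v_{7} + v_{9} = v_{1} + v_{4} + v_{8} — sig = ⟨2 | 1 1 1⟩
  {2,5}:  v_{2} + v_{5} = v_{4} + v_{8} + 2·v_{10} — sig = ⟨2 | 1 1 2⟩
  {3,7}:  v_{3} + v_{7} = 2·v_{1} + v_{8} + 2·v_{10} — sig = ⟨2 | 1 2 2⟩
  {5,6}:  v_{5} + v_{6} = v_{1} + 2·v_{8} + 2·v_{10} — sig = ⟨2 | 1 2 2⟩
  {3,5}:  v_{3} + v_{5} = 2·v_{1} + 2·v_{8} + 3·v_{10} — sig = ⟨2 | 2 2 3⟩
  {1,2,8}:  v_{1} + v_{2} + v_{8} = 0 — sig = ⟨3 | 0⟩
  {1,6,10}:  v_{1} + v_{6} + v_{10} = v_{3} — sig = ⟨3 | 1⟩
  {7,8,10}:  v_{7} + v_{8} + v_{10} = v_{5} — sig = ⟨3 | 1⟩
  {2,3,8}:  v_{2} + v_{3} + v_{8} = v_{6} + v_{10} — sig = ⟨3 | 1 1⟩
  {1,4,5}:  v_{1} + v_{4} + v_{5} = 2·v_{7} — sig = ⟨3 | 2⟩
  {1,4,8,10}:  v_{1} + v_{4} + v_{8} + v_{10} = v_{7} — sig = ⟨4 | 1⟩

so the primitive-relation signature multiset is
{ ⟨2 | 0⟩ ×2,  ⟨2 | 1 1⟩ ×4,  ⟨2 | 1 1 1⟩ ×2,  ⟨2 | 1 1 2⟩,  ⟨2 | 1 2 2⟩ ×2,  ⟨2 | 2 2 3⟩,  ⟨3 | 0⟩,  ⟨3 | 1⟩ ×2,  ⟨3 | 1 1⟩,  ⟨3 | 2⟩,  ⟨4 | 1⟩ }


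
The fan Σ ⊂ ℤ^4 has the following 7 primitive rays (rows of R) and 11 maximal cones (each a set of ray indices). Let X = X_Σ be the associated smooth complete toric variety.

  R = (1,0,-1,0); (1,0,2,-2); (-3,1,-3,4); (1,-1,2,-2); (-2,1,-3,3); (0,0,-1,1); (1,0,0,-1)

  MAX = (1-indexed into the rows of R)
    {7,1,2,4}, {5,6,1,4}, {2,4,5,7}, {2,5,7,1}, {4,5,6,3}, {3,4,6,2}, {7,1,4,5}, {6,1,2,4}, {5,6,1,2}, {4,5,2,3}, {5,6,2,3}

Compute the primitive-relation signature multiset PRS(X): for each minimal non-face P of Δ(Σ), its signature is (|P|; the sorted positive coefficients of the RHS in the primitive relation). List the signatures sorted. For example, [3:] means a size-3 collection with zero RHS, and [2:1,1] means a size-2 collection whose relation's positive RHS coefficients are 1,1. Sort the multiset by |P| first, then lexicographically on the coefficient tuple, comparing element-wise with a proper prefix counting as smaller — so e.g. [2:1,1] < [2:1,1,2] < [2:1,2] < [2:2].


|primitive collections| = 5. Relations:

  {3,7}:  v_{3} + v_{7} = v_{5} — sig = [2:1]
  {6,7}:  v_{6} + v_{7} = v_{1} — sig = [2:1]
  {1,3}:  v_{1} + v_{3} = v_{5} + v_{6} — sig = [2:1,1]
  {2,4,5,6}:  v_{2} + v_{4} + v_{5} + v_{6} = 0 — sig = [4:]
  {1,2,4,5}:  v_{1} + v_{2} + v_{4} + v_{5} = v_{7} — sig = [4:1]

so the primitive-relation signature multiset is
    |P|=2: 3 collections, coeffs (1), (1), (1,1)
    |P|=4: 2 collections, coeffs (), (1)


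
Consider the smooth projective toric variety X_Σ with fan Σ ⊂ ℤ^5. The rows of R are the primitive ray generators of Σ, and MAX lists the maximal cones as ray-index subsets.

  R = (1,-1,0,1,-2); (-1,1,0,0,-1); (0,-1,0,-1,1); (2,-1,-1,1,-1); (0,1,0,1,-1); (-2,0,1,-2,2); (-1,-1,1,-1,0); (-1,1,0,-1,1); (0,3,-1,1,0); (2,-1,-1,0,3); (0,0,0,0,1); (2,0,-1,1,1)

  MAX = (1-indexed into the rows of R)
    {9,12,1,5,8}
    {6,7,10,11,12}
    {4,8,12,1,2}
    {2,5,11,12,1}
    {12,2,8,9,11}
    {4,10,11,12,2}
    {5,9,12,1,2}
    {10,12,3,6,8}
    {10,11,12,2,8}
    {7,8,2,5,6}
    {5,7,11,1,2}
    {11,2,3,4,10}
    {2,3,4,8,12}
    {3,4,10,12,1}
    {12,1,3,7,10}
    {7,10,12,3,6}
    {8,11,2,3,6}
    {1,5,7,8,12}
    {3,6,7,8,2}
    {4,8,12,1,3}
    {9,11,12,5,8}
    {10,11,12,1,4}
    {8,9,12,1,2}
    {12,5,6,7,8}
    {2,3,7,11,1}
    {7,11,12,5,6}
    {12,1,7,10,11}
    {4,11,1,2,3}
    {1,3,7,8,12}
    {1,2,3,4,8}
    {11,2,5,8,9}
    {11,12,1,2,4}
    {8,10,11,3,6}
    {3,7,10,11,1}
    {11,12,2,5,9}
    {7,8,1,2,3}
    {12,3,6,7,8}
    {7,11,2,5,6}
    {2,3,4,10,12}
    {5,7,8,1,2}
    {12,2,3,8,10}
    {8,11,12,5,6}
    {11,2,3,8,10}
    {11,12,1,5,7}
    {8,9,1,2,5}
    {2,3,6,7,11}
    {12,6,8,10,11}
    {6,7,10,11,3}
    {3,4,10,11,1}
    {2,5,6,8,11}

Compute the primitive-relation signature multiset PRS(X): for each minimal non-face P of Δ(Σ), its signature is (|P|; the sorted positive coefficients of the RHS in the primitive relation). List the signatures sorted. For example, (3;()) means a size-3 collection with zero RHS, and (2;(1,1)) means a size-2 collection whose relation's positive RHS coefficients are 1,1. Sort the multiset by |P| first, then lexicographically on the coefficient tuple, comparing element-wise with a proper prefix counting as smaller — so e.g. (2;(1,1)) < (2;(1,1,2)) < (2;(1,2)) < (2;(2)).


Primitive collections (26):

  {3,5}:  v_{3} + v_{5} = 0  so sig = (2;())
  {1,6}:  v_{1} + v_{6} = v_{7}  so sig = (2;(1))
  {4,6}:  v_{4} + v_{6} = v_{3}  so sig = (2;(1))
  {4,7}:  v_{4} + v_{7} = v_{1} + v_{3}  so sig = (2;(1,1))
  {5,10}:  v_{5} + v_{10} = v_{11} + v_{12}  so sig = (2;(1,1))
  {7,9}:  v_{7} + v_{9} = v_{5} + v_{8}  so sig = (2;(1,1))
  {3,9}:  v_{3} + v_{9} = v_{2} + v_{8} + v_{12}  so sig = (2;(1,1,1))
  {4,5}:  v_{4} + v_{5} = v_{1} + v_{2} + v_{12}  so sig = (2;(1,1,1))
  {9,10}:  v_{9} + v_{10} = v_{2} + v_{8} + v_{11} + 2·v_{12}  so sig = (2;(1,1,1,2))
  {6,9}:  v_{6} + v_{9} = v_{5} + 2·v_{8} + v_{11}  so sig = (2;(1,1,2))
  {4,9}:  v_{4} + v_{9} = v_{1} + 2·v_{2} + v_{8} + 2·v_{12}  so sig = (2;(1,1,2,2))
  {1,8,11}:  v_{1} + v_{8} + v_{11} = 0  so sig = (3;())
  {2,7,12}:  v_{2} + v_{7} + v_{12} = 0  so sig = (3;())
  {3,11,12}:  v_{3} + v_{11} + v_{12} = v_{10}  so sig = (3;(1))
  {7,8,11}:  v_{7} + v_{8} + v_{11} = v_{6}  so sig = (3;(1))
  {1,2,10}:  v_{1} + v_{2} + v_{10} = v_{4} + v_{11}  so sig = (3;(1,1))
  {1,8,10}:  v_{1} + v_{8} + v_{10} = v_{3} + v_{12}  so sig = (3;(1,1))
  {2,6,12}:  v_{2} + v_{6} + v_{12} = v_{8} + v_{11}  so sig = (3;(1,1))
  {2,7,10}:  v_{2} + v_{7} + v_{10} = v_{3} + v_{11}  so sig = (3;(1,1))
  {1,9,11}:  v_{1} + v_{9} + v_{11} = v_{2} + v_{5} + v_{12}  so sig = (3;(1,1,1))
  {4,8,11}:  v_{4} + v_{8} + v_{11} = v_{2} + v_{3} + v_{12}  so sig = (3;(1,1,1))
  {7,8,10}:  v_{7} + v_{8} + v_{10} = v_{3} + v_{6} + v_{12}  so sig = (3;(1,1,1))
  {2,6,10}:  v_{2} + v_{6} + v_{10} = v_{3} + v_{8} + 2·v_{11}  so sig = (3;(1,1,2))
  {4,8,10}:  v_{4} + v_{8} + v_{10} = v_{2} + 2·v_{3} + 2·v_{12}  so sig = (3;(1,2,2))
  {1,2,3,12}:  v_{1} + v_{2} + v_{3} + v_{12} = v_{4}  so sig = (4;(1))
  {2,5,8,12}:  v_{2} + v_{5} + v_{8} + v_{12} = v_{9}  so sig = (4;(1))

Hence PRS(X_Σ) =
    |P|=2: 11 collections, coeffs (), (1), (1), (1,1), (1,1), (1,1), (1,1,1), (1,1,1), (1,1,1,2), (1,1,2), (1,1,2,2)
    |P|=3: 13 collections, coeffs (), (), (1), (1), (1,1), (1,1), (1,1), (1,1), (1,1,1), (1,1,1), (1,1,1), (1,1,2), (1,2,2)
    |P|=4: 2 collections, coeffs (1), (1)


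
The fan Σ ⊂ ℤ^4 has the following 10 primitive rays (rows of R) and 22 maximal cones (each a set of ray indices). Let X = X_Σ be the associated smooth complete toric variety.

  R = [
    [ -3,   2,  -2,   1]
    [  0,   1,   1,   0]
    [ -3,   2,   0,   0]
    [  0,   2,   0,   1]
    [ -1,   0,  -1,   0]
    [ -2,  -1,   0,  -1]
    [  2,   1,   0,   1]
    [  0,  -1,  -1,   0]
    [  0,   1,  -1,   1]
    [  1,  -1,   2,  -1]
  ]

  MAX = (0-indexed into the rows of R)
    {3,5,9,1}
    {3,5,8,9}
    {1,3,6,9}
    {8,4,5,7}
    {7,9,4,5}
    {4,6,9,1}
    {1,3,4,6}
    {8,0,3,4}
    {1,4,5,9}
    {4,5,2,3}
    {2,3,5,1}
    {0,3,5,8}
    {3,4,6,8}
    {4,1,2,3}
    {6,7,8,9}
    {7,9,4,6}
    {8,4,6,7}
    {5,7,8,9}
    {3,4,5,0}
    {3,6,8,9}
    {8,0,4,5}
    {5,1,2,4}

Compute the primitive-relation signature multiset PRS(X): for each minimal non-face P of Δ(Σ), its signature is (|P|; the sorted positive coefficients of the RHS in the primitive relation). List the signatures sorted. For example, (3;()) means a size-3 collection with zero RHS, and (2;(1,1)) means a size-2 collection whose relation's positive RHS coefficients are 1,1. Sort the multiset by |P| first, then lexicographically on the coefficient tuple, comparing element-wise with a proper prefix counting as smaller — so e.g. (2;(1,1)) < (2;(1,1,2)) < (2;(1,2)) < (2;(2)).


The 17 primitive collections of Σ (r=10, n=4):

  P = {1,7}:  v_{1} + v_{7} = 0  →  sig = (2;())
  P = {5,6}:  v_{5} + v_{6} = 0  →  sig = (2;())
  P = {1,8}:  v_{1} + v_{8} = v_{3}  →  sig = (2;(1))
  P = {3,7}:  v_{3} + v_{7} = v_{8}  →  sig = (2;(1))
  P = {0,9}:  v_{0} + v_{9} = v_{3} + v_{5}  →  sig = (2;(1,1))
  P = {0,6}:  v_{0} + v_{6} = v_{3} + v_{4} + v_{8}  →  sig = (2;(1,1,1))
  P = {2,6}:  v_{2} + v_{6} = v_{1} + v_{3} + v_{4}  →  sig = (2;(1,1,1))
  P = {2,7}:  v_{2} + v_{7} = v_{3} + v_{4} + v_{5}  →  sig = (2;(1,1,1))
  P = {0,1}:  v_{0} + v_{1} = 2·v_{3} + v_{4} + v_{5}  →  sig = (2;(1,1,2))
  P = {0,7}:  v_{0} + v_{7} = v_{4} + v_{5} + 2·v_{8}  →  sig = (2;(1,1,2))
  P = {2,8}:  v_{2} + v_{8} = 2·v_{3} + v_{4} + v_{5}  →  sig = (2;(1,1,2))
  P = {2,9}:  v_{2} + v_{9} = 2·v_{1} + v_{5}  →  sig = (2;(1,2))
  P = {0,2}:  v_{0} + v_{2} = 3·v_{3} + 2·v_{4} + 2·v_{5}  →  sig = (2;(2,2,3))
  P = {4,8,9}:  v_{4} + v_{8} + v_{9} = 0  →  sig = (3;())
  P = {3,4,9}:  v_{3} + v_{4} + v_{9} = v_{1}  →  sig = (3;(1))
  P = {1,3,4,5}:  v_{1} + v_{3} + v_{4} + v_{5} = v_{2}  →  sig = (4;(1))
  P = {3,4,5,8}:  v_{3} + v_{4} + v_{5} + v_{8} = v_{0}  →  sig = (4;(1))

Hence PRS(X_Σ) =
{ (2;()) ×2,  (2;(1)) ×2,  (2;(1,1)),  (2;(1,1,1)) ×3,  (2;(1,1,2)) ×3,  (2;(1,2)),  (2;(2,2,3)),  (3;()),  (3;(1)),  (4;(1)) ×2 }


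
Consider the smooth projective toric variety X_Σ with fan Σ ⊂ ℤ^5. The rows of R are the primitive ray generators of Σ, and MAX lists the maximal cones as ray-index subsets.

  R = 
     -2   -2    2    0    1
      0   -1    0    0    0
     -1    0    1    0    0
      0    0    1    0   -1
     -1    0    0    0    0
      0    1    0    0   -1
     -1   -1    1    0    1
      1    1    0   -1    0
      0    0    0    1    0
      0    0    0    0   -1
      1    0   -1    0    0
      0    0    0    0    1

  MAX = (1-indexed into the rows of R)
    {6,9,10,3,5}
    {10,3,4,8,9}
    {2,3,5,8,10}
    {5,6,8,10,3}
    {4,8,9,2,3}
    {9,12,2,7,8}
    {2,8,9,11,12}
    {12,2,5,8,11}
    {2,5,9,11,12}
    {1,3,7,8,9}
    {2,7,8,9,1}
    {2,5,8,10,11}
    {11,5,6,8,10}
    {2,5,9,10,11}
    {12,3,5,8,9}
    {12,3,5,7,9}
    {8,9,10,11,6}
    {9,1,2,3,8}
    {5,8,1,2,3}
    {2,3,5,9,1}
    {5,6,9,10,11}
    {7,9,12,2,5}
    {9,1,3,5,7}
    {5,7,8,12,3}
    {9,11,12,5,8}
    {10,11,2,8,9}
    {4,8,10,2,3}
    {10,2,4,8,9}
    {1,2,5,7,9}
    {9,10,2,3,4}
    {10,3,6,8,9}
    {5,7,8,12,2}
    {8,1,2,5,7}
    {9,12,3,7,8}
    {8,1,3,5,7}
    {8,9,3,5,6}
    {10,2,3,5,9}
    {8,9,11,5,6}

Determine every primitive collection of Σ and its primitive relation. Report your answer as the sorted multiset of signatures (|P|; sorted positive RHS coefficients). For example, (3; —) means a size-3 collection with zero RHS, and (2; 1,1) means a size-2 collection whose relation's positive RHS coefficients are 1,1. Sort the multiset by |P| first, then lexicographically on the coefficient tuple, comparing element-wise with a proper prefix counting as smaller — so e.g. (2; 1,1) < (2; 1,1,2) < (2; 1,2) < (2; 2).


Minimal non-faces — 24 found among 12 rays, 38 max cones:

  P={3,11}:  v_{3} + v_{11} = 0  →  sig = (2; —)
  P={10,12}:  v_{10} + v_{12} = 0  →  sig = (2; —)
  P={2,6}:  v_{2} + v_{6} = v_{10}  →  sig = (2; 1)
  P={6,7}:  v_{6} + v_{7} = v_{3}  →  sig = (2; 1)
  P={1,11}:  v_{1} + v_{11} = v_{2} + v_{7}  →  sig = (2; 1,1)
  P={4,5}:  v_{4} + v_{5} = v_{3} + v_{10}  →  sig = (2; 1,1)
  P={7,10}:  v_{7} + v_{10} = v_{2} + v_{3}  →  sig = (2; 1,1)
  P={7,11}:  v_{7} + v_{11} = v_{2} + v_{12}  →  sig = (2; 1,1)
  P={6,12}:  v_{6} + v_{12} = v_{5} + v_{8} + v_{9}  →  sig = (2; 1,1,1)
  P={4,11}:  v_{4} + v_{11} = v_{2} + v_{8} + v_{9} + v_{10}  →  sig = (2; 1,1,1,1)
  P={4,12}:  v_{4} + v_{12} = v_{2} + v_{3} + v_{8} + v_{9}  →  sig = (2; 1,1,1,1)
  P={4,6}:  v_{4} + v_{6} = v_{3} + v_{8} + v_{9} + 2·v_{10}  →  sig = (2; 1,1,1,2)
  P={4,7}:  v_{4} + v_{7} = 2·v_{2} + 2·v_{3} + v_{8} + v_{9}  →  sig = (2; 1,1,2,2)
  P={1,4}:  v_{1} + v_{4} = 3·v_{2} + 3·v_{3} + v_{8} + v_{9}  →  sig = (2; 1,1,3,3)
  P={1,6}:  v_{1} + v_{6} = v_{2} + 2·v_{3}  →  sig = (2; 1,2)
  P={1,12}:  v_{1} + v_{12} = 2·v_{7}  →  sig = (2; 2)
  P={1,10}:  v_{1} + v_{10} = 2·v_{2} + 2·v_{3}  →  sig = (2; 2,2)
  P={2,3,7}:  v_{2} + v_{3} + v_{7} = v_{1}  →  sig = (3; 1)
  P={2,3,12}:  v_{2} + v_{3} + v_{12} = v_{7}  →  sig = (3; 1)
  P={2,5,8,9}:  v_{2} + v_{5} + v_{8} + v_{9} = 0  →  sig = (4; —)
  P={5,8,9,10}:  v_{5} + v_{8} + v_{9} + v_{10} = v_{6}  →  sig = (4; 1)
  P={1,5,8,9}:  v_{1} + v_{5} + v_{8} + v_{9} = v_{3} + v_{7}  →  sig = (4; 1,1)
  P={5,7,8,9}:  v_{5} + v_{7} + v_{8} + v_{9} = v_{3} + v_{12}  →  sig = (4; 1,1)
  P={2,3,8,9,10}:  v_{2} + v_{3} + v_{8} + v_{9} + v_{10} = v_{4}  →  sig = (5; 1)

Sorted signature multiset PRS(X):
    (2; —)
    (2; —)
    (2; 1)
    (2; 1)
    (2; 1,1)
    (2; 1,1)
    (2; 1,1)
    (2; 1,1)
    (2; 1,1,1)
    (2; 1,1,1,1)
    (2; 1,1,1,1)
    (2; 1,1,1,2)
    (2; 1,1,2,2)
    (2; 1,1,3,3)
    (2; 1,2)
    (2; 2)
    (2; 2,2)
    (3; 1)
    (3; 1)
    (4; —)
    (4; 1)
    (4; 1,1)
    (4; 1,1)
    (5; 1)
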